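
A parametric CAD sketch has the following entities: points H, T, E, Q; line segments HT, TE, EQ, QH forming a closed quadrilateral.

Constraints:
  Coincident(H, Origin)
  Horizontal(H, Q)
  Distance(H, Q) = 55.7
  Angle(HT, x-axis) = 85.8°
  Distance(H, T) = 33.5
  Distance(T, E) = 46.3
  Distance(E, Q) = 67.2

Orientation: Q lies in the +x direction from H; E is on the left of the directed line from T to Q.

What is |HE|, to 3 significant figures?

74.2

Checks: |TE| = 46.30 ✓; |EQ| = 67.20 ✓.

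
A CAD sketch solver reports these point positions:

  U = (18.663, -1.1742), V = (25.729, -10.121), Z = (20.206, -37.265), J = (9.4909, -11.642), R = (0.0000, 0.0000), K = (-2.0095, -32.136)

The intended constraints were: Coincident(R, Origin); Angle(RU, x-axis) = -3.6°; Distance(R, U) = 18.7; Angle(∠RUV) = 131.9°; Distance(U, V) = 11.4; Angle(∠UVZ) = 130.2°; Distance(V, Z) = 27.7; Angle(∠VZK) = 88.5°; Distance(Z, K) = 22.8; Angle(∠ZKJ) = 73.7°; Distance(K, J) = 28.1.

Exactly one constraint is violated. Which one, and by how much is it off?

Distance(K, J) = 28.1 — off by 4.60.

R = (0.00, 0.00) ✓; RU at -3.600° ✓; |RU| = 18.70 ✓; ∠RUV = 131.9° ✓; |UV| = 11.40 ✓; ∠UVZ = 130.2° ✓; |VZ| = 27.70 ✓; ∠VZK = 88.50° ✓; |ZK| = 22.80 ✓; ∠ZKJ = 73.70° ✓; |KJ| = 23.50 ✗.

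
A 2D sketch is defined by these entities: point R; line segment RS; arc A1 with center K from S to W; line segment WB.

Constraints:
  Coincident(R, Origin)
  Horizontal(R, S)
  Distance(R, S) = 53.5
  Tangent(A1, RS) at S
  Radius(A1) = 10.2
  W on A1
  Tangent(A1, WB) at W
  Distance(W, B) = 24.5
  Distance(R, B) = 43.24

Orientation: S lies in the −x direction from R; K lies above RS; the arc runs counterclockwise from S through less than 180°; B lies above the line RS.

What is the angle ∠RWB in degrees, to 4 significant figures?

70.48°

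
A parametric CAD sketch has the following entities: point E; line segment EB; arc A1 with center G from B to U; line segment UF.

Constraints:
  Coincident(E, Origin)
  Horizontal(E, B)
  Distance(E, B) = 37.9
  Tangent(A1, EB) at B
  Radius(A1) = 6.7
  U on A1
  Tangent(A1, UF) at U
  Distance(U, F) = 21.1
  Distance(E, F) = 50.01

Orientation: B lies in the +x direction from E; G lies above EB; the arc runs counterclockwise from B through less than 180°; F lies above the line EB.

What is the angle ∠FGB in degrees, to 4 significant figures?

171.9°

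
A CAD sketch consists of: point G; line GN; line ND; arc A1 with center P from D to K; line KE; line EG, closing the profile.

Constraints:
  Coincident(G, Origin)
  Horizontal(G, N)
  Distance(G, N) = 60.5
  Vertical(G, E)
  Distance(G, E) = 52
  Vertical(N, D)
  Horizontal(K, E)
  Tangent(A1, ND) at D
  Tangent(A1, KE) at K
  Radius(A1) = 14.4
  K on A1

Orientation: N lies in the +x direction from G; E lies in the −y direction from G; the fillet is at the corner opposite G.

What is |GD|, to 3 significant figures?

71.2

G is at the origin; G and N share the same y with |GN| = 60.5 and N on the +x side, so N = (60.5, 0.00). G and E share the same x with |GE| = 52.0 and E on the −y side, so E = (0.00, -52.0). The virtual corner opposite G is at (60.5, -52.0). The tangent condition forces PD to be normal to ND and the tangent condition forces PK to be normal to KE, with radius 14.4, so the center P sits 14.4 in from both sides at P = (46.1, -37.6). That places the tangent points at D = (60.5, -37.6) on ND and K = (46.1, -52.0) on KE. Then |GD| = |D − G| = 71.2.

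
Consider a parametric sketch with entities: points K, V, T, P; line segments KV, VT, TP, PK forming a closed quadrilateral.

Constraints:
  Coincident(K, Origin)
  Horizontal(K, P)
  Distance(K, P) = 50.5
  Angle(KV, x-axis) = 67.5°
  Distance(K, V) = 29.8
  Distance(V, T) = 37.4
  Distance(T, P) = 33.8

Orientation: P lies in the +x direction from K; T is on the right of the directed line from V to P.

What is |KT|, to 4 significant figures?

20.25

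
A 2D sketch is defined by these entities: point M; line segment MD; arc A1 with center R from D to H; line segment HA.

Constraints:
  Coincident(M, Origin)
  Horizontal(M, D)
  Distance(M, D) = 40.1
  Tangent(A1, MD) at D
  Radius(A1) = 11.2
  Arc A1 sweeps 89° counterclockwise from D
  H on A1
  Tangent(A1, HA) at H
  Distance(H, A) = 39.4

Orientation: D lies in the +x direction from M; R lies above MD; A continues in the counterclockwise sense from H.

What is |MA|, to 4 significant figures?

72.41

M is at the origin; MD is horizontal with |MD| = 40.1 and D on the +x side, so D = (40.10, 0.000). The tangent condition forces RD to be normal to MD, so R = D + (0, 11.2) = (40.10, 11.20). On A1, D sits at bearing -90° from R; an 89° counterclockwise sweep puts H at bearing -1°, so H = R + 11.2·(cos -1°, sin -1°) = (51.30, 11.00). Since A1 is tangent to HA there, RH ⟂ HA, so HA runs along (−sin -1°, cos -1°); with |HA| = 39.4, A = (51.99, 50.40). Then |MA| = |A − M| = 72.41.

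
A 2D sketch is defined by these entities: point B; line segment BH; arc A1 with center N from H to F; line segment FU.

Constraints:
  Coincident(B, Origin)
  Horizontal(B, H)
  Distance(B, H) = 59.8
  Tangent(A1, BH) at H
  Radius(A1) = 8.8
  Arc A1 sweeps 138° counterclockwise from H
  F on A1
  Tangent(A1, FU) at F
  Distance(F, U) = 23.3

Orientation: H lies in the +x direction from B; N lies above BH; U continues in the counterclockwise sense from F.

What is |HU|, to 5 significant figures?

32.974

B is at the origin; B and H share the same y with |BH| = 59.8 and H on the +x side, so H = (59.800, 0.0000). The tangent condition forces NH to be normal to BH, so N = H + (0, 8.8) = (59.800, 8.8000). On A1, H sits at bearing -90° from N; a 138° counterclockwise sweep puts F at bearing 48°, so F = N + 8.8·(cos 48°, sin 48°) = (65.688, 15.340). Since A1 is tangent to FU there, NF ⟂ FU, so FU runs along (−sin 48°, cos 48°); with |FU| = 23.3, U = (48.373, 30.930). Then |HU| = |U − H| = 32.974.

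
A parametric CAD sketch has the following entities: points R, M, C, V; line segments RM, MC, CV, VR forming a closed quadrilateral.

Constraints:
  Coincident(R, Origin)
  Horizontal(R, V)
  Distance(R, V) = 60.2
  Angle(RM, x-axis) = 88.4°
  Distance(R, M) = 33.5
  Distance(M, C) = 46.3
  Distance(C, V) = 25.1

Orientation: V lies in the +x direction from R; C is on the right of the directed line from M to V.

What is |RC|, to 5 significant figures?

35.290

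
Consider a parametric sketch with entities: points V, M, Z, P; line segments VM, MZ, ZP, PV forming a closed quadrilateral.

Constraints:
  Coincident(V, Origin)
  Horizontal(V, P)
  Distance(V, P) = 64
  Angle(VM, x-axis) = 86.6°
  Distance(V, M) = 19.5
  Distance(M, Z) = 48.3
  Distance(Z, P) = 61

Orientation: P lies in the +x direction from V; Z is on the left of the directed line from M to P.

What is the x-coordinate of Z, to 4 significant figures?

35.17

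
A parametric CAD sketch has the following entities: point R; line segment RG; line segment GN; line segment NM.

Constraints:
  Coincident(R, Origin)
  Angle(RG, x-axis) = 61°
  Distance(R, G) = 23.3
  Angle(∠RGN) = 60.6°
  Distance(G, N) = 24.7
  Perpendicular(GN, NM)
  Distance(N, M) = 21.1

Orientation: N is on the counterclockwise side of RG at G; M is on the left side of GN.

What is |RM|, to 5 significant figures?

13.286

R is at the origin; RG runs at 61.0° with length 23.3, so G = 23.3·(cos 61.0°, sin 61.0°) = (11.296, 20.379). ∠RGN = 60.6°, so GN runs at 61.0° + (180° − 60.6°) = 180.40° from the x-axis; with |GN| = 24.7, N = G + 24.7·(cos 180.40°, sin 180.40°) = (-13.403, 20.206). The perpendicularity gives NM at right angles to GN; with |NM| = 21.1 on the left of GN, M = N + 21.1·(0.0069813, -0.99998) = (-13.256, -0.89328). Then |RM| = |M − R| = 13.286.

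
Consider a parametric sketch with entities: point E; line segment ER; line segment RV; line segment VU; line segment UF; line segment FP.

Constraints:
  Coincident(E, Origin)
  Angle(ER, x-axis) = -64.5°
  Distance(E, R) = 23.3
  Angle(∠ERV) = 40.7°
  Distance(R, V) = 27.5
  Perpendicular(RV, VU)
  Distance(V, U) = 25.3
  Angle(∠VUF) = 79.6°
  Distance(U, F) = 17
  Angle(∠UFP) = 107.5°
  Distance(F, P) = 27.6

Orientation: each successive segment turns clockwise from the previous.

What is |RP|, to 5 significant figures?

8.9935

∠VUF = 79.6° gives UF at -34.200° from the x-axis; with |UF| = 17.0, F = (9.1396, 3.6603). ∠UFP = 107.5° gives FP at -106.70° from the x-axis; with |FP| = 27.6, P = (1.2084, -22.776). Then |RP| = |P − R| = 8.9935.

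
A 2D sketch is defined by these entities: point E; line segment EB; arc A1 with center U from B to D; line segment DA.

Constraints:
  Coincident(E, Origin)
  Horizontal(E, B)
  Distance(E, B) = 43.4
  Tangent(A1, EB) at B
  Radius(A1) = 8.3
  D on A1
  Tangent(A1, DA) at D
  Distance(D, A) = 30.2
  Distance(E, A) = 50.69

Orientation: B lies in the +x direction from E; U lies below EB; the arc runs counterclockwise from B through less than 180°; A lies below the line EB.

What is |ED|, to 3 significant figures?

36.0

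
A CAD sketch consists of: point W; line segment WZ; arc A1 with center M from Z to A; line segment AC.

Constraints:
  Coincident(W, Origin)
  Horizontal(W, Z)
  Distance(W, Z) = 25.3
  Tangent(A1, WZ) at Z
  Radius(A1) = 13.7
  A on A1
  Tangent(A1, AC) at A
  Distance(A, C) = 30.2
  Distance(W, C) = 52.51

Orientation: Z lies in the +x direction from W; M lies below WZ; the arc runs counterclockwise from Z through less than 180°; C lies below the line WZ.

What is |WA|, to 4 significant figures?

22.60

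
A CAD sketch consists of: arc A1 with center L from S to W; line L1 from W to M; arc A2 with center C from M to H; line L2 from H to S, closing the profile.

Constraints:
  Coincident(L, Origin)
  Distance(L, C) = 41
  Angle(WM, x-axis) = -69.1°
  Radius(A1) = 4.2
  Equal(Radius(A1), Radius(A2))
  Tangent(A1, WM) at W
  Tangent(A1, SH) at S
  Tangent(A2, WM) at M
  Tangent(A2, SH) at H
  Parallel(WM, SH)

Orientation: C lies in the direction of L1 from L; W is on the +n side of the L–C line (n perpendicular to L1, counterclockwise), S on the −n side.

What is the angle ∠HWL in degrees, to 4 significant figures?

78.42°

The slot axis is L1's direction at -69.1°, so u = (cos -69.1°, sin -69.1°) = (0.3567, -0.9342) and n = (−sin -69.1°, cos -69.1°) = (0.9342, 0.3567). L is at the origin and C lies 41.0 along u from L, so C = 41.0·u = (14.63, -38.30). Tangency of A1 to both parallel lines with radius 4.2 puts W and S at L ± 4.2·n: W = (3.924, 1.498), S = (-3.924, -1.498). Equal radii place M and H the same way about C: M = C + 4.2·n = (18.55, -36.80), H = C − 4.2·n = (10.70, -39.80). Then cos ∠HWL = WH·WL / (|WH||WL|), giving 78.42°.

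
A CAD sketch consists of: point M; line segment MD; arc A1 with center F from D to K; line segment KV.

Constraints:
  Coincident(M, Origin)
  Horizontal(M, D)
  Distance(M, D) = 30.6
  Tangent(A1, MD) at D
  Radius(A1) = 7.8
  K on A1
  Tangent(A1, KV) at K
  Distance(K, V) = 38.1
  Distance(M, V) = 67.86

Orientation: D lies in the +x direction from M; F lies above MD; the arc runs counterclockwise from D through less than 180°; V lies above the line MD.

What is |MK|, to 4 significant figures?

37.34

Checks: |FK| = 7.800 ✓; ∠(FK, KV) = 90.00° ✓; |KV| = 38.10 ✓; |MV| = 67.86 ✓.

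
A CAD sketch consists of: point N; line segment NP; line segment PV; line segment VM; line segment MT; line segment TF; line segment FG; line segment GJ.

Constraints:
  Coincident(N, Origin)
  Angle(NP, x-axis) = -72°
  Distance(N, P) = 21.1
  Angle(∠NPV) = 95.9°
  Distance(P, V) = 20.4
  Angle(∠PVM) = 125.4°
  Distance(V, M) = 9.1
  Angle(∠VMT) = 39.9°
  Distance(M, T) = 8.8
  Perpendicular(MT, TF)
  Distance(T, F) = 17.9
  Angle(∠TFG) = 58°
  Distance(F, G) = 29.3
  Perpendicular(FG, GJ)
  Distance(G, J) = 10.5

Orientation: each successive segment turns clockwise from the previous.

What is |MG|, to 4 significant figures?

16.22

The perpendicularity gives TF at right angles to MT, so TF runs at -80.80°; with |TF| = 17.9, F = (-8.407, -39.95). ∠TFG = 58.0° gives FG at 157.2° from the x-axis; with |FG| = 29.3, G = (-35.42, -28.59). Then |MG| = |G − M| = 16.22.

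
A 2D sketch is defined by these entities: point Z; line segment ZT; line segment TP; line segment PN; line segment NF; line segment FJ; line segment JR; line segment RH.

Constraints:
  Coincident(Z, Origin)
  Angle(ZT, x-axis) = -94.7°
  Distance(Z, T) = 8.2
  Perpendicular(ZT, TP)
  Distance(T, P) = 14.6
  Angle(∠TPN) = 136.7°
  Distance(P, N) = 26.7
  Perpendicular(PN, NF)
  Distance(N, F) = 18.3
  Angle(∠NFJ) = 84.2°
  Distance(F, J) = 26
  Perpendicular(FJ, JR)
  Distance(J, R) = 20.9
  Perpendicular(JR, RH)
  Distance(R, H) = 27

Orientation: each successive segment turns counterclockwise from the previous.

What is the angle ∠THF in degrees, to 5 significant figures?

64.404°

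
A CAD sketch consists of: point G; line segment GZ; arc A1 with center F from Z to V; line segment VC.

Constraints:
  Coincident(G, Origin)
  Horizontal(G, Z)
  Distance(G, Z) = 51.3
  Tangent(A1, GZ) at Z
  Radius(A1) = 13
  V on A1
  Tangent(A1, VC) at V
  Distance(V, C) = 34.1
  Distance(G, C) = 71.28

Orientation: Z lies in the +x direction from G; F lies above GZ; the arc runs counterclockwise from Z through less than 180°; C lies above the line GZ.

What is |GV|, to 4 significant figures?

65.85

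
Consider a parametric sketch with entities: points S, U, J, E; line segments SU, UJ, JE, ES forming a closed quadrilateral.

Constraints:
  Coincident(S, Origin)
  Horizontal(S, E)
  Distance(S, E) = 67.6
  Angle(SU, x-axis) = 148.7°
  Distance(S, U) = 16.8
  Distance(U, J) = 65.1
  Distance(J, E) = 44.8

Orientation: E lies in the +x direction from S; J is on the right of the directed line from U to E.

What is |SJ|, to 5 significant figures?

48.495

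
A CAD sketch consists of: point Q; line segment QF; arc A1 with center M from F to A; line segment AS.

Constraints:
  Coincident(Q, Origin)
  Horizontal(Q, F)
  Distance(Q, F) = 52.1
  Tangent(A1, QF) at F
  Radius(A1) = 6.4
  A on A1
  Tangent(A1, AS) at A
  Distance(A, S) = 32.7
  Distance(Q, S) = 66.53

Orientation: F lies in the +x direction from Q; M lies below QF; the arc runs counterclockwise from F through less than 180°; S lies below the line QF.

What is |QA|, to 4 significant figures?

46.54

Checks: ∠(MF, FQ) = 90.00° ✓; |MF| = 6.400 ✓; |MA| = 6.400 ✓; ∠(MA, AS) = 90.00° ✓; |AS| = 32.70 ✓; |QS| = 66.53 ✓.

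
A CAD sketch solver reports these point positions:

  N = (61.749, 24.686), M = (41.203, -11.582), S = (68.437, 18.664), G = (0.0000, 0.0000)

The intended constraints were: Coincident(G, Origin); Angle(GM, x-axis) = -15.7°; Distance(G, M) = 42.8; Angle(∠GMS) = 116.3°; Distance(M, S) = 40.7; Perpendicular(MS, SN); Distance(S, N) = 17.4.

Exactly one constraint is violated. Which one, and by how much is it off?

Distance(S, N) = 17.4 — off by 8.40.

G = (0.00, 0.00) ✓; GM at -15.70° ✓; |GM| = 42.80 ✓; ∠GMS = 116.3° ✓; |MS| = 40.70 ✓; ∠(MS, SN) = 90.00° ✓; |SN| = 9.000 ✗.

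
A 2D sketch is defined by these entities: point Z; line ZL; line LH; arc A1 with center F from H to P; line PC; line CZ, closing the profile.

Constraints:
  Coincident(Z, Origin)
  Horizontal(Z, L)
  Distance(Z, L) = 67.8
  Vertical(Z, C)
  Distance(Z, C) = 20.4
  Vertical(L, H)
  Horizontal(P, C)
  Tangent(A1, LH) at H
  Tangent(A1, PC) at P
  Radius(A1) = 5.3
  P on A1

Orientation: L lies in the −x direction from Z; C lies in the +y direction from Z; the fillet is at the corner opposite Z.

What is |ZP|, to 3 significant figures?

65.7

Z is at the origin; ZL is horizontal with |ZL| = 67.8 and L on the −x side, so L = (-67.8, 0.00). Z and C share the same x with |ZC| = 20.4 and C on the +y side, so C = (0.00, 20.4). The virtual corner opposite Z is at (-67.8, 20.4). Since A1 is tangent to LH there, FH ⟂ LH and A1 meets PC tangentially, so FP is at right angles to PC, with radius 5.3, so the center F sits 5.3 in from both sides at F = (-62.5, 15.1). That places the tangent points at H = (-67.8, 15.1) on LH and P = (-62.5, 20.4) on PC. Then |ZP| = |P − Z| = 65.7.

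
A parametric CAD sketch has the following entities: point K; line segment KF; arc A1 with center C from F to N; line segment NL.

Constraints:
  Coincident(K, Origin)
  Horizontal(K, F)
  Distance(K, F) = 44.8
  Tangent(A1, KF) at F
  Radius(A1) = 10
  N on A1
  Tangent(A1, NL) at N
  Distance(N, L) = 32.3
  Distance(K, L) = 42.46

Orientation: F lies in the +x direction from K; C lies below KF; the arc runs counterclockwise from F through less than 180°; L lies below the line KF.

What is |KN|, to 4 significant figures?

36.12

Checks: |CN| = 10.00 ✓; ∠(CN, NL) = 90.00° ✓; |NL| = 32.30 ✓; |KL| = 42.46 ✓.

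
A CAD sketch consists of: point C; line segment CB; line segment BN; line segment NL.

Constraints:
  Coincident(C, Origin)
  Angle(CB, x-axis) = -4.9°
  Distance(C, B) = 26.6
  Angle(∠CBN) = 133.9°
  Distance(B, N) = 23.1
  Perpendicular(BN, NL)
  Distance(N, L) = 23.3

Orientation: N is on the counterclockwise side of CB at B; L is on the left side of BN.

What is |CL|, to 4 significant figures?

41.75

C is at the origin; CB runs at -4.9° with length 26.6, so B = 26.6·(cos -4.9°, sin -4.9°) = (26.50, -2.272). ∠CBN = 133.9°, so BN runs at -4.9° + (180° − 133.9°) = 41.20° from the x-axis; with |BN| = 23.1, N = B + 23.1·(cos 41.20°, sin 41.20°) = (43.88, 12.94). BN ⟂ NL; with |NL| = 23.3 on the left of BN, L = N + 23.3·(-0.6587, 0.7524) = (28.54, 30.47). Then |CL| = |L − C| = 41.75.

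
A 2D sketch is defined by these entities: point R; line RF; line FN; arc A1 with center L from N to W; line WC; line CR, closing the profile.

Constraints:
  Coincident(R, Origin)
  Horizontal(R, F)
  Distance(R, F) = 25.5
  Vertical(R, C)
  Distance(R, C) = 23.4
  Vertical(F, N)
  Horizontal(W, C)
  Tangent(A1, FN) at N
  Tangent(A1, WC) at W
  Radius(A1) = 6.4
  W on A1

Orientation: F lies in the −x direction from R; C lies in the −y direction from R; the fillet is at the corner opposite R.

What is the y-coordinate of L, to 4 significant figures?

-17.00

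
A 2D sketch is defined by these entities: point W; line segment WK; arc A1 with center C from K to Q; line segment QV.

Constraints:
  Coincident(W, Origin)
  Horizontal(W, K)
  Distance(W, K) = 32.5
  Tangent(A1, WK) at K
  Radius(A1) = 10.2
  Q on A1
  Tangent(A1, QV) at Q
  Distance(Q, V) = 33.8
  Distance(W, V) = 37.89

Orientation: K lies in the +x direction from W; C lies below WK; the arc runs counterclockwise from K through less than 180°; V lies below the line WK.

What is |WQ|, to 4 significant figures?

23.97

Checks: |CQ| = 10.20 ✓; ∠(CQ, QV) = 90.00° ✓; |QV| = 33.80 ✓; |WV| = 37.89 ✓.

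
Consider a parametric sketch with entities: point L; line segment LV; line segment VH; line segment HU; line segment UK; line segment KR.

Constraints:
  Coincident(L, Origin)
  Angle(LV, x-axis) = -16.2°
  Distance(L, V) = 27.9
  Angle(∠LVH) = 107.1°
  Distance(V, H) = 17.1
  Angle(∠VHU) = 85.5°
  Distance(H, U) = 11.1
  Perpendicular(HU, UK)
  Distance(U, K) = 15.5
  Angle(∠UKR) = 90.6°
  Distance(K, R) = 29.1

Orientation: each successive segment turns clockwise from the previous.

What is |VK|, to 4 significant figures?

9.880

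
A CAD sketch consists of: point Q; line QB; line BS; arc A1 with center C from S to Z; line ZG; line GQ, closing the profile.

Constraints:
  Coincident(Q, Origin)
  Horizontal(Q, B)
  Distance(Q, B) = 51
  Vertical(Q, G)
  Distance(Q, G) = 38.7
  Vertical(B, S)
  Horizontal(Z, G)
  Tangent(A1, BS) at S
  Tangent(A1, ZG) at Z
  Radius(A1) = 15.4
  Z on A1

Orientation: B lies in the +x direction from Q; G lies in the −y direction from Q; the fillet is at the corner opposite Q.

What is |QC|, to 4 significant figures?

42.55

Q is at the origin; QB is horizontal with |QB| = 51.0 and B on the +x side, so B = (51.00, 0.000). QG is vertical with |QG| = 38.7 and G on the −y side, so G = (0.000, -38.70). The virtual corner opposite Q is at (51.00, -38.70). Tangency of A1 to BS means the radius CS is perpendicular to BS and A1 meets ZG tangentially, so CZ is at right angles to ZG, with radius 15.4, so the center C sits 15.4 in from both sides at C = (35.60, -23.30). Then |QC| = |C − Q| = 42.55.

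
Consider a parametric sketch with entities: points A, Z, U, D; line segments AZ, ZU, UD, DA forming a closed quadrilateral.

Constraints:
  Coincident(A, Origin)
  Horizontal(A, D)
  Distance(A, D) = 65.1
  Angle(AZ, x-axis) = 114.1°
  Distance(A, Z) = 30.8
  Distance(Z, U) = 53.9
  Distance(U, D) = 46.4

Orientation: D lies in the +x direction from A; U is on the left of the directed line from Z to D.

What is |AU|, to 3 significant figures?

56.1

A is at the origin; AD is horizontal with |AD| = 65.1 and D in +x, so D = (65.1, 0). AZ runs at 114.1° with |AZ| = 30.8, so Z = (-12.6, 28.1). U is determined by |ZU| = 53.9 and |UD| = 46.4 together: it lies at the intersection of circle(Z, 53.9) and circle(D, 46.4). With |ZD| = 82.6, the foot of the radical line on ZD is 45.9 from Z and the perpendicular offset is √(53.9² − 45.9²) = 28.3. Taking the left-of-ZD solution: U = (40.2, 39.1).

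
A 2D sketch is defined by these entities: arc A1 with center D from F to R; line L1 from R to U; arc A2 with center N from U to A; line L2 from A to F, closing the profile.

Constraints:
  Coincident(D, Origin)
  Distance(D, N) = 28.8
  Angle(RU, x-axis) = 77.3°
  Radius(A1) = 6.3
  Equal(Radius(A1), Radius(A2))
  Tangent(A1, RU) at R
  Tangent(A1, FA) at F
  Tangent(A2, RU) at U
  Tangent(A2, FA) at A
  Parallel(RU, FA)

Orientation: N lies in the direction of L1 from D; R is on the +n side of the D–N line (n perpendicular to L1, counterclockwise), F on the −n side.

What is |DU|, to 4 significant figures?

29.48

The slot axis is L1's direction at 77.3°, so u = (cos 77.3°, sin 77.3°) = (0.2198, 0.9755) and n = (−sin 77.3°, cos 77.3°) = (-0.9755, 0.2198). D is at the origin and N lies 28.8 along u from D, so N = 28.8·u = (6.332, 28.10). Tangency of A1 to both parallel lines with radius 6.3 puts R and F at D ± 6.3·n: R = (-6.146, 1.385), F = (6.146, -1.385). Equal radii place U and A the same way about N: U = N + 6.3·n = (0.1857, 29.48), A = N − 6.3·n = (12.48, 26.71). Then |DU| = |U − D| = 29.48.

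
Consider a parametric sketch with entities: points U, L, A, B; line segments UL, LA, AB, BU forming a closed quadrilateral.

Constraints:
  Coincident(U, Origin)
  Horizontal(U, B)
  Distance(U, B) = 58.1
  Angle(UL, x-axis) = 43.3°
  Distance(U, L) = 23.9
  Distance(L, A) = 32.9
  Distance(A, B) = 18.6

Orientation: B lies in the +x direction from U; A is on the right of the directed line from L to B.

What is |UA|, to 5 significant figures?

41.328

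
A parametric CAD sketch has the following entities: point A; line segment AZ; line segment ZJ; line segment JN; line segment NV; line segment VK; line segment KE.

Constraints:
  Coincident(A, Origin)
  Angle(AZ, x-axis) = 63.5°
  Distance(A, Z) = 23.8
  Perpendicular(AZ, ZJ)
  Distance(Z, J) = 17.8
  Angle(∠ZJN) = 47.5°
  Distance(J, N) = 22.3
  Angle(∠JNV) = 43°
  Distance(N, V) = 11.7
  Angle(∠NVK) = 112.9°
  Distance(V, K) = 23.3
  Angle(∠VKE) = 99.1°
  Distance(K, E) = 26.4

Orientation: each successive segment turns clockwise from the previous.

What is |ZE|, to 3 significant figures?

42.1

A is at the origin; AZ runs at 63.5° with length 23.8, so Z = (10.6, 21.3). AZ ⟂ ZJ, so ZJ runs at -26.5°; with |ZJ| = 17.8, J = (26.5, 13.4). ∠ZJN = 47.5° gives JN at -159° from the x-axis; with |JN| = 22.3, N = (5.73, 5.37). ∠JNV = 43.0° gives NV at 64.0° from the x-axis; with |NV| = 11.7, V = (10.9, 15.9). ∠NVK = 112.9° gives VK at -3.10° from the x-axis; with |VK| = 23.3, K = (34.1, 14.6). ∠VKE = 99.1° gives KE at -84.0° from the x-axis; with |KE| = 26.4, E = (36.9, -11.6). Then |ZE| = |E − Z| = 42.1.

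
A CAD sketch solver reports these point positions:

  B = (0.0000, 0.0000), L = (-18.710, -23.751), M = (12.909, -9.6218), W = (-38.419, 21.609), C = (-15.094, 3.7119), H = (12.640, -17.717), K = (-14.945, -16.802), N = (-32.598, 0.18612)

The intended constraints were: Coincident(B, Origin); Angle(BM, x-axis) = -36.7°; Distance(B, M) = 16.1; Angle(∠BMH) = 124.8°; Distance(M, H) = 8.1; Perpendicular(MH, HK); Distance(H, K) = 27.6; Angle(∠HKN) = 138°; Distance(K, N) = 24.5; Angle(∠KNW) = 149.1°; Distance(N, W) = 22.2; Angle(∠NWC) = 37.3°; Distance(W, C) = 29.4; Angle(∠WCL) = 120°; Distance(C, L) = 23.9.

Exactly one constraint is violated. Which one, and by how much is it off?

Distance(C, L) = 23.9 — off by 3.80.

B = (0.00, 0.00) ✓; BM at -36.70° ✓; |BM| = 16.10 ✓; ∠BMH = 124.8° ✓; |MH| = 8.100 ✓; ∠(MH, HK) = 90.00° ✓; |HK| = 27.60 ✓; ∠HKN = 138.0° ✓; |KN| = 24.50 ✓; ∠KNW = 149.1° ✓; |NW| = 22.20 ✓; ∠NWC = 37.30° ✓; |WC| = 29.40 ✓; ∠WCL = 120.0° ✓; |CL| = 27.70 ✗.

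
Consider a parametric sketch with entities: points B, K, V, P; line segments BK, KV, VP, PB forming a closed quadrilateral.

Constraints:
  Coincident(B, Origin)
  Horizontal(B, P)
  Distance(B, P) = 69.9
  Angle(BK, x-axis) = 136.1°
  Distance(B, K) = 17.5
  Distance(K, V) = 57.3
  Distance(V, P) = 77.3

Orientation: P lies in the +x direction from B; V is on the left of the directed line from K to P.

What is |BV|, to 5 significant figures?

62.488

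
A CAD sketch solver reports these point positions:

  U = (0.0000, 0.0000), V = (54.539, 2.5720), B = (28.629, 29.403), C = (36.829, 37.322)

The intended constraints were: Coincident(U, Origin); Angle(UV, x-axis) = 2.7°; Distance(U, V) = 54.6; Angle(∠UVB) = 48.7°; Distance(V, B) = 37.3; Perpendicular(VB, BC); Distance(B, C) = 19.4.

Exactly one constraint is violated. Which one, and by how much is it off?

Distance(B, C) = 19.4 — off by 8.00.

U = (0.00, 0.00) ✓; UV at 2.700° ✓; |UV| = 54.60 ✓; ∠UVB = 48.70° ✓; |VB| = 37.30 ✓; ∠(VB, BC) = 90.00° ✓; |BC| = 11.40 ✗.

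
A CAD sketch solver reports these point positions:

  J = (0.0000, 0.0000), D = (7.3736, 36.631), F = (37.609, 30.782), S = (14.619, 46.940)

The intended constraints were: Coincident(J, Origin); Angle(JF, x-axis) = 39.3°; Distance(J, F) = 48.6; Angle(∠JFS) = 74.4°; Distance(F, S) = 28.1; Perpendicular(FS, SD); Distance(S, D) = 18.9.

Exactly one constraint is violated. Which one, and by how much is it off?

Distance(S, D) = 18.9 — off by 6.30.

J = (0.00, 0.00) ✓; JF at 39.30° ✓; |JF| = 48.60 ✓; ∠JFS = 74.40° ✓; |FS| = 28.10 ✓; ∠(FS, SD) = 90.00° ✓; |SD| = 12.60 ✗.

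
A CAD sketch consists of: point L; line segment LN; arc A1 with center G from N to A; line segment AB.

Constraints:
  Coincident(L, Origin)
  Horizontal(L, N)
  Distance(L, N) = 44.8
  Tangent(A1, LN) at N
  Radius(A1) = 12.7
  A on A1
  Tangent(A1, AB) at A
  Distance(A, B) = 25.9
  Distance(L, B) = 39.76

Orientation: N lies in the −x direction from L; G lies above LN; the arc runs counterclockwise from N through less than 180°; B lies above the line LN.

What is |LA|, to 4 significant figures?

33.95

L is at the origin; LN is horizontal with |LN| = 44.8 and N on the −x side, so N = (-44.80, 0.000). Since A1 is tangent to LN there, GN ⟂ LN, so G = N + (0, 12.7) = (-44.80, 12.70). Since GA ⟂ AB (tangency), |GB| = √(12.7² + 25.9²) = 28.85 regardless of where A sits on A1. So B lies on both circle(L, 39.76) and circle(G, 28.85); the above-LN intersection is B = (-23.46, 32.10). A is the foot of the tangent from B: A = (-32.99, 8.024).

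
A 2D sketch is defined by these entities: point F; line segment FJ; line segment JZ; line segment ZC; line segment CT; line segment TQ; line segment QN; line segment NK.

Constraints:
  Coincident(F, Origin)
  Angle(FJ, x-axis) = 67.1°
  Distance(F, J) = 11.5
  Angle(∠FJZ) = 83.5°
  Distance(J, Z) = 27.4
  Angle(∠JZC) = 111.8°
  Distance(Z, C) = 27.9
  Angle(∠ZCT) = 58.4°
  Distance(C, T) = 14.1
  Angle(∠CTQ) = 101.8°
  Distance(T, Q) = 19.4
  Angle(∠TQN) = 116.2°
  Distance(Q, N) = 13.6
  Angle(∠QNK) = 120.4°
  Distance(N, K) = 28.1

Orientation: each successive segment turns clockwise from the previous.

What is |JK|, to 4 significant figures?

60.43

∠TQN = 116.2° gives QN at -1.200° from the x-axis; with |QN| = 13.6, N = (36.25, -4.662). ∠QNK = 120.4° gives NK at -60.80° from the x-axis; with |NK| = 28.1, K = (49.96, -29.19). Then |JK| = |K − J| = 60.43.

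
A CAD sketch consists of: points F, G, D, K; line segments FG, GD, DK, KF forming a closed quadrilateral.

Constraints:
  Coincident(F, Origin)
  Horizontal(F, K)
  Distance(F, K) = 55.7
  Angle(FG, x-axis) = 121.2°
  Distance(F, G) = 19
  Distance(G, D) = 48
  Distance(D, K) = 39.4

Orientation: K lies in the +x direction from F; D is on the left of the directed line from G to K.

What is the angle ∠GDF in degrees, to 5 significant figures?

22.726°

Checks: |FK| = 55.70 ✓; |FG| = 19.00 ✓; |GD| = 48.00 ✓; |DK| = 39.40 ✓.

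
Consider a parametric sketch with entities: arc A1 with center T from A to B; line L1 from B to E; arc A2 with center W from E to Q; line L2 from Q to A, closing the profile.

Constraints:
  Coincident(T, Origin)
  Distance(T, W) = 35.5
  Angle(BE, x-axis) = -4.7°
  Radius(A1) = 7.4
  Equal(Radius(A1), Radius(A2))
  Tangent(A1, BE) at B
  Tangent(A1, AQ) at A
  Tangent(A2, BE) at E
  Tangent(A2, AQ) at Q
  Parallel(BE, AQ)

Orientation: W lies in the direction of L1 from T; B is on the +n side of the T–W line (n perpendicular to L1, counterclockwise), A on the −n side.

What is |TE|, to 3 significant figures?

36.3

The slot axis is L1's direction at -4.7°, so u = (cos -4.7°, sin -4.7°) = (0.997, -0.0819) and n = (−sin -4.7°, cos -4.7°) = (0.0819, 0.997). T is at the origin and W lies 35.5 along u from T, so W = 35.5·u = (35.4, -2.91). Tangency of A1 to both parallel lines with radius 7.4 puts B and A at T ± 7.4·n: B = (0.606, 7.38), A = (-0.606, -7.38). Equal radii place E and Q the same way about W: E = W + 7.4·n = (36.0, 4.47), Q = W − 7.4·n = (34.8, -10.3). Then |TE| = |E − T| = 36.3.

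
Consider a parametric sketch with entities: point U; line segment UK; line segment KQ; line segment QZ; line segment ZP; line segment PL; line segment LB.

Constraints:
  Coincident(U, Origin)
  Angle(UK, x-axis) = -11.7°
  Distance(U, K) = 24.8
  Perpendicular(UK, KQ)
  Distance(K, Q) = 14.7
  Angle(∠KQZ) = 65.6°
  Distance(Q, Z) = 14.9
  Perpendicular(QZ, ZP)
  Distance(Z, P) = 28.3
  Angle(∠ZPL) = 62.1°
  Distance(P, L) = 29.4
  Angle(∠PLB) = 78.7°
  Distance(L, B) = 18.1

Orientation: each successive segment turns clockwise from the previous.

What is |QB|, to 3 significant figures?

0.628

U is at the origin; UK runs at -11.7° with length 24.8, so K = (24.3, -5.03). The perpendicularity gives KQ at right angles to UK, so KQ runs at -102°; with |KQ| = 14.7, Q = (21.3, -19.4). ∠KQZ = 65.6° gives QZ at 144° from the x-axis; with |QZ| = 14.9, Z = (9.26, -10.6). QZ is perpendicular to ZP, so ZP runs at 53.9°; with |ZP| = 28.3, P = (25.9, 12.2). ∠ZPL = 62.1° gives PL at -64.0° from the x-axis; with |PL| = 29.4, L = (38.8, -14.2). ∠PLB = 78.7° gives LB at -165° from the x-axis; with |LB| = 18.1, B = (21.3, -18.8). Then |QB| = |B − Q| = 0.628.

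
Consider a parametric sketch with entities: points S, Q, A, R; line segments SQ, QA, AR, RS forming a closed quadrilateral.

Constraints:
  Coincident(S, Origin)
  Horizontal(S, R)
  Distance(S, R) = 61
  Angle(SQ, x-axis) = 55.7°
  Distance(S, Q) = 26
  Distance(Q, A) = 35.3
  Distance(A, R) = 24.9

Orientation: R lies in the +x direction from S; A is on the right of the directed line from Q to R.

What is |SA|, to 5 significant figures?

37.313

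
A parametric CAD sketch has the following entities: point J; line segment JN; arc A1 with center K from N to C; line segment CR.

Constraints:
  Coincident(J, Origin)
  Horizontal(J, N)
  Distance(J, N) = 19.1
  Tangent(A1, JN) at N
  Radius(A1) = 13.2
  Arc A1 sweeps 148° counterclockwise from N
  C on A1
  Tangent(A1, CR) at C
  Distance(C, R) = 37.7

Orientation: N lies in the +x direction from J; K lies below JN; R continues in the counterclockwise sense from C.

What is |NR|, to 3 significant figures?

50.9

On A1, N sits at bearing 90° from K; a 148° counterclockwise sweep puts C at bearing 238°, so C = K + 13.2·(cos 238°, sin 238°) = (12.1, -24.4). The tangent condition forces KC to be normal to CR, so CR runs along (−sin 238°, cos 238°); with |CR| = 37.7, R = (44.1, -44.4). Then |NR| = |R − N| = 50.9.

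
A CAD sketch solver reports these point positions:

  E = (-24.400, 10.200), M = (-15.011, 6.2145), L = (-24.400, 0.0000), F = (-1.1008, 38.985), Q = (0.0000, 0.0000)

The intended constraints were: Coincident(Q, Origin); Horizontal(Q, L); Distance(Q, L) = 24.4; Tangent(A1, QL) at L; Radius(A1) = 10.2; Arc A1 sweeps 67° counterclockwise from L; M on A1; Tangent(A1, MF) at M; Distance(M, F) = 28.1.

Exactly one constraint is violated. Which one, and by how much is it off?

Distance(M, F) = 28.1 — off by 7.50.

Q = (0.00, 0.00) ✓; Q.y = 0.00, L.y = 0.00 ✓; |QL| = 24.40 ✓; ∠(EL, LQ) = 90.00° ✓; |EL| = 10.20 ✓; bearing(E→M) − bearing(E→L) = 67.00° ✓; |EM| = 10.20 ✓; ∠(EM, MF) = 90.00° ✓; |MF| = 35.60 ✗.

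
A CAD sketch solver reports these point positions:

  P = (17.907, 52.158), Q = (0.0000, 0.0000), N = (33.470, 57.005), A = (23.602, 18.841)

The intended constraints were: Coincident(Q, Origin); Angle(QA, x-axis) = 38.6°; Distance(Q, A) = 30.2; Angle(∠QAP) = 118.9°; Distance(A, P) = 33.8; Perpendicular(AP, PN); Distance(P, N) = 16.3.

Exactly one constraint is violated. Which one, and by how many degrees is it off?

Perpendicular(AP, PN) — off by 7.60°.

Q = (0.00, 0.00) ✓; QA at 38.60° ✓; |QA| = 30.20 ✓; ∠QAP = 118.9° ✓; |AP| = 33.80 ✓; ∠(AP, PN) = 82.40° ✗; |PN| = 16.30 ✓.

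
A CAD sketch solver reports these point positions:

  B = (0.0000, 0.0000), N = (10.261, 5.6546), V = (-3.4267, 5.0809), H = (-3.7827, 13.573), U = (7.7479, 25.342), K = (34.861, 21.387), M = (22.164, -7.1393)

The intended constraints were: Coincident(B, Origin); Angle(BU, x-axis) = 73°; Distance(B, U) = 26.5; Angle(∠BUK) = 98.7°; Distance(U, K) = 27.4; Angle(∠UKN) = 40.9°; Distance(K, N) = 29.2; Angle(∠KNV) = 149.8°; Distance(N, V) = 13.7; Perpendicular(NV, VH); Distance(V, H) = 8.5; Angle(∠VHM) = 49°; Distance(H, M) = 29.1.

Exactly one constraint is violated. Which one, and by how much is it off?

Distance(H, M) = 29.1 — off by 4.10.

B = (0.00, 0.00) ✓; BU at 73.00° ✓; |BU| = 26.50 ✓; ∠BUK = 98.70° ✓; |UK| = 27.40 ✓; ∠UKN = 40.90° ✓; |KN| = 29.20 ✓; ∠KNV = 149.8° ✓; |NV| = 13.70 ✓; ∠(NV, VH) = 90.00° ✓; |VH| = 8.500 ✓; ∠VHM = 49.00° ✓; |HM| = 33.20 ✗.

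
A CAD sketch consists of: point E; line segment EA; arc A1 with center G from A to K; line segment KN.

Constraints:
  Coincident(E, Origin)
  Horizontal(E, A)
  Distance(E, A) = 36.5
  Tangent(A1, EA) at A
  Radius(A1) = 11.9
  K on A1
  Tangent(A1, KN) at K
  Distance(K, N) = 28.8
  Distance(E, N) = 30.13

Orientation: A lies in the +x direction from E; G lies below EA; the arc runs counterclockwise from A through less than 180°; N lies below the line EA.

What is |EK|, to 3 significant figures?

27.3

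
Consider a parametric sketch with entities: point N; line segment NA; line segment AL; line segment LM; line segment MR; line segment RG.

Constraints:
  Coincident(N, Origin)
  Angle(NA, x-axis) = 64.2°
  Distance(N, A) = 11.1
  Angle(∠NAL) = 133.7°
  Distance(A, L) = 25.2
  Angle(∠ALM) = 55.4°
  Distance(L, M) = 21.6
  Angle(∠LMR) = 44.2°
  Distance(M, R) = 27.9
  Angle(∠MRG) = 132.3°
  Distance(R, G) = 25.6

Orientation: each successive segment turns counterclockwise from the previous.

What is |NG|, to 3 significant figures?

49.4

N is at the origin; NA runs at 64.2° with length 11.1, so A = (4.83, 9.99). ∠NAL = 133.7° gives AL at 110° from the x-axis; with |AL| = 25.2, L = (-3.99, 33.6). ∠ALM = 55.4° gives LM at -125° from the x-axis; with |LM| = 21.6, M = (-16.4, 15.9). ∠LMR = 44.2° gives MR at 10.9° from the x-axis; with |MR| = 27.9, R = (11.0, 21.2). ∠MRG = 132.3° gives RG at 58.6° from the x-axis; with |RG| = 25.6, G = (24.4, 43.0). Then |NG| = |G − N| = 49.4.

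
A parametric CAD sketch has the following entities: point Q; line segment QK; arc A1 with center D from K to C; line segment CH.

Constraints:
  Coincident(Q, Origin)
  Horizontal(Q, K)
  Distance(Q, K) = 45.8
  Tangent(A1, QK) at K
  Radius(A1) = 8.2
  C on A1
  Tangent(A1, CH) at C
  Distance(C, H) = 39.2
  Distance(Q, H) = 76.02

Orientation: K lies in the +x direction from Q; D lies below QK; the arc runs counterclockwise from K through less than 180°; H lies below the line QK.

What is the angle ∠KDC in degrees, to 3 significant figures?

124°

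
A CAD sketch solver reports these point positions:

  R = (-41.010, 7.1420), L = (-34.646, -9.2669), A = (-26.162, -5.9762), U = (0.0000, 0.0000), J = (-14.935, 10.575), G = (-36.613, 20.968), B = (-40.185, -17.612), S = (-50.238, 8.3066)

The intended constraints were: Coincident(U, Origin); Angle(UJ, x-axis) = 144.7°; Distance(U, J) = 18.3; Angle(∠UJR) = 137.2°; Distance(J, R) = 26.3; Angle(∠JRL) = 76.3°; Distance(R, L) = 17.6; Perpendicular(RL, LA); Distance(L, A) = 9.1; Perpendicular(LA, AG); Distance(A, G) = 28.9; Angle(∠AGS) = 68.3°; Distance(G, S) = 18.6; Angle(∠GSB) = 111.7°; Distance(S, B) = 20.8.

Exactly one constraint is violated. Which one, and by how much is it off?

Distance(S, B) = 20.8 — off by 7.00.

U = (0.00, 0.00) ✓; UJ at 144.7° ✓; |UJ| = 18.30 ✓; ∠UJR = 137.2° ✓; |JR| = 26.30 ✓; ∠JRL = 76.30° ✓; |RL| = 17.60 ✓; ∠(RL, LA) = 90.00° ✓; |LA| = 9.100 ✓; ∠(LA, AG) = 90.00° ✓; |AG| = 28.90 ✓; ∠AGS = 68.30° ✓; |GS| = 18.60 ✓; ∠GSB = 111.7° ✓; |SB| = 27.80 ✗.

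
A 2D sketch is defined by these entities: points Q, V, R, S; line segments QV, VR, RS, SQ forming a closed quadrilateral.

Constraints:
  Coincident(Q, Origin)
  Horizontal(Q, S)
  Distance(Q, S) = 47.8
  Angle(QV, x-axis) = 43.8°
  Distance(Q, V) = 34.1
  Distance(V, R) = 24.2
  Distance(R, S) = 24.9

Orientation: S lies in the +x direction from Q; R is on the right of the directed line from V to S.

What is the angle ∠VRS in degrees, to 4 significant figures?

84.72°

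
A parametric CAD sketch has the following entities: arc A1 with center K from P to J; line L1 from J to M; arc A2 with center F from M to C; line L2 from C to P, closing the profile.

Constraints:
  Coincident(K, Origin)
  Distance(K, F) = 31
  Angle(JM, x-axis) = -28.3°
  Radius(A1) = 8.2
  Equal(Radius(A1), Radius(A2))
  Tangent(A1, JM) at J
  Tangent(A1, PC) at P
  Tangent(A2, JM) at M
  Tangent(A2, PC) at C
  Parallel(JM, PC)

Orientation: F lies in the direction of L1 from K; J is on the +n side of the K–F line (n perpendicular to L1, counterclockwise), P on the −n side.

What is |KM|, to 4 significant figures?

32.07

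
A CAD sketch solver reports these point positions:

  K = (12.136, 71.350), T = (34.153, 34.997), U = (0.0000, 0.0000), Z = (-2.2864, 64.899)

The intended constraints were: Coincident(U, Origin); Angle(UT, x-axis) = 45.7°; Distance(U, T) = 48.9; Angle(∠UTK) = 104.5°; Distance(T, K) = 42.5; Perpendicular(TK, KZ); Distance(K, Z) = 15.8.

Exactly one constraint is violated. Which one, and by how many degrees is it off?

Perpendicular(TK, KZ) — off by 7.10°.

U = (0.00, 0.00) ✓; UT at 45.70° ✓; |UT| = 48.90 ✓; ∠UTK = 104.5° ✓; |TK| = 42.50 ✓; ∠(TK, KZ) = 82.90° ✗; |KZ| = 15.80 ✓.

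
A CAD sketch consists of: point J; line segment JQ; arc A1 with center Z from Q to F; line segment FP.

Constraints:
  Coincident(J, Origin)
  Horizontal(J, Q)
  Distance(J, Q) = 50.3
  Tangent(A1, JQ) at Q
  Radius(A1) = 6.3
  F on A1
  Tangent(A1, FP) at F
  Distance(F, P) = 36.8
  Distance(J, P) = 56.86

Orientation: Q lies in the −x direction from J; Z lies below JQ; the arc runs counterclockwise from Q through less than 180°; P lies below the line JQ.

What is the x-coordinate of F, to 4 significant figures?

-55.86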